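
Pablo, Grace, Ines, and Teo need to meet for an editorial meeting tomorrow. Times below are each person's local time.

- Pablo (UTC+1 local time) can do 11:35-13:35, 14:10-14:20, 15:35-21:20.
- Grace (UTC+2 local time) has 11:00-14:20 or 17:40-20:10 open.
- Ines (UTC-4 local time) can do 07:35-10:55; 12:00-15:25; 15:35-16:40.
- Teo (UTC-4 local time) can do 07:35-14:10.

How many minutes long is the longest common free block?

Pablo in UTC: 10:35-12:35, 13:10-13:20, 14:35-20:20 (subtract 1h to convert from UTC+1).
Grace in UTC: 09:00-12:20, 15:40-18:10 (subtract 2h to convert from UTC+2).
Ines in UTC: 11:35-14:55, 16:00-19:25, 19:35-20:40 (add 4h to convert from UTC-4).
Teo in UTC: 11:35-18:10 (add 4h to convert from UTC-4).
Pablo ∩ Grace: 10:35-12:20, 15:40-18:10.
Pablo ∩ Grace ∩ Ines: 11:35-12:20, 16:00-18:10.
Pablo ∩ Grace ∩ Ines ∩ Teo: 11:35-12:20, 16:00-18:10.
Those are the intersection windows.
The longest is 16:00-18:10 at 130 minutes.

130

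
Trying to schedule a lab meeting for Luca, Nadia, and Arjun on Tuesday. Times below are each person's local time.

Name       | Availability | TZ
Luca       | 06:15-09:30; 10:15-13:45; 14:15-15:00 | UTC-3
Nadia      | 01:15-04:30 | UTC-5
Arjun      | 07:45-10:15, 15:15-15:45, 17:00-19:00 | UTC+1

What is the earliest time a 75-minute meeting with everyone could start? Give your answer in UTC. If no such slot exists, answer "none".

none

Luca in UTC: 09:15-12:30, 13:15-16:45, 17:15-18:00 (add 3h to convert from UTC-3).
Nadia in UTC: 06:15-09:30 (add 5h to convert from UTC-5).
Arjun in UTC: 06:45-09:15, 14:15-14:45, 16:00-18:00 (subtract 1h to convert from UTC+1).
Luca ∩ Nadia: 09:15-09:30.
Luca ∩ Nadia ∩ Arjun: ∅.
There is no time when everyone is free.
No common window is at least 75 minutes long.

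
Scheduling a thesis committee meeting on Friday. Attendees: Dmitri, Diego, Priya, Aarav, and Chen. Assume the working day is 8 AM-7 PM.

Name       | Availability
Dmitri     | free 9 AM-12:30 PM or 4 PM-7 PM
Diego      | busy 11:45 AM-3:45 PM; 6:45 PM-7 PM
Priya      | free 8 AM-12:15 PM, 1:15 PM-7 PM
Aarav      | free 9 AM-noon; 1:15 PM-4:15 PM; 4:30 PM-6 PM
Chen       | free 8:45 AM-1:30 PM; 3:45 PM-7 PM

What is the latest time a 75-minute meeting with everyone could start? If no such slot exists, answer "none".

16:45

Dmitri free: 09:00-12:30, 16:00-19:00.
Diego free: 08:00-11:45, 15:45-18:45 (invert busy blocks within the working day).
Priya free: 08:00-12:15, 13:15-19:00.
Aarav free: 09:00-12:00, 13:15-16:15, 16:30-18:00.
Chen free: 08:45-13:30, 15:45-19:00.
Dmitri ∩ Diego: 09:00-11:45, 16:00-18:45.
Dmitri ∩ Diego ∩ Priya: 09:00-11:45, 16:00-18:45.
Dmitri ∩ Diego ∩ Priya ∩ Aarav: 09:00-11:45, 16:00-16:15, 16:30-18:00.
Dmitri ∩ Diego ∩ Priya ∩ Aarav ∩ Chen: 09:00-11:45, 16:00-16:15, 16:30-18:00.
The last common window of at least 75 minutes is 16:30-18:00; a 75-minute meeting can start as late as 16:45 and still end by 18:00.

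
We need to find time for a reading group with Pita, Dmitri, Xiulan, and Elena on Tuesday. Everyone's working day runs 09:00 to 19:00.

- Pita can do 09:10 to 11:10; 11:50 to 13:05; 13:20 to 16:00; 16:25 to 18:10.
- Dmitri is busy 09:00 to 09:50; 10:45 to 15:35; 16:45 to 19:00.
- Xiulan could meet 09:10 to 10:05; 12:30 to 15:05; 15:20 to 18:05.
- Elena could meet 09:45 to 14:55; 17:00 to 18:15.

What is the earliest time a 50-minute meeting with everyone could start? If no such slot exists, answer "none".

Pita free: 09:10-11:10, 11:50-13:05, 13:20-16:00, 16:25-18:10.
Dmitri free: 09:50-10:45, 15:35-16:45 (invert busy blocks within the working day).
Xiulan free: 09:10-10:05, 12:30-15:05, 15:20-18:05.
Elena free: 09:45-14:55, 17:00-18:15.
Pita ∩ Dmitri: 09:50-10:45, 15:35-16:00, 16:25-16:45.
Pita ∩ Dmitri ∩ Xiulan: 09:50-10:05, 15:35-16:00, 16:25-16:45.
Pita ∩ Dmitri ∩ Xiulan ∩ Elena: 09:50-10:05.
No common window is at least 50 minutes long.

none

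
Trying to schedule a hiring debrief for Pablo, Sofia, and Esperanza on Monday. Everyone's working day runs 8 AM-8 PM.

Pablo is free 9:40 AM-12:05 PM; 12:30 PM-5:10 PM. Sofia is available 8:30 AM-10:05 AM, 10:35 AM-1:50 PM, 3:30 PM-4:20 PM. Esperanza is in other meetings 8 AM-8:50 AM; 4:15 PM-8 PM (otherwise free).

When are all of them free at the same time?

09:40-10:05, 10:35-12:05, 12:30-13:50, 15:30-16:15

Pablo free: 09:40-12:05, 12:30-17:10.
Sofia free: 08:30-10:05, 10:35-13:50, 15:30-16:20.
Esperanza free: 08:50-16:15 (invert busy blocks within the working day).
Pablo ∩ Sofia: 09:40-10:05, 10:35-12:05, 12:30-13:50, 15:30-16:20.
Pablo ∩ Sofia ∩ Esperanza: 09:40-10:05, 10:35-12:05, 12:30-13:50, 15:30-16:15.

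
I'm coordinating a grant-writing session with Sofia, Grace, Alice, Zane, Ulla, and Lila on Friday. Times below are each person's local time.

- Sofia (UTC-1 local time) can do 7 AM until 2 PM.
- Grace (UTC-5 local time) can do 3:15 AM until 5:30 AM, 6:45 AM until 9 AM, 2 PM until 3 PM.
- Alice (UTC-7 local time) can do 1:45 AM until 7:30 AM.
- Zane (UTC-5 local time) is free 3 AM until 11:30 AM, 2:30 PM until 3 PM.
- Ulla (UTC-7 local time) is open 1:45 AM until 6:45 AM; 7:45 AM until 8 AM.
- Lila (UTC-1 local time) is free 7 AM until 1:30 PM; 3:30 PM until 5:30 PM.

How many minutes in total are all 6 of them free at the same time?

Sofia in UTC: 08:00-15:00 (add 1h to convert from UTC-1).
Grace in UTC: 08:15-10:30, 11:45-14:00, 19:00-20:00 (add 5h to convert from UTC-5).
Alice in UTC: 08:45-14:30 (add 7h to convert from UTC-7).
Zane in UTC: 08:00-16:30, 19:30-20:00 (add 5h to convert from UTC-5).
Ulla in UTC: 08:45-13:45, 14:45-15:00 (add 7h to convert from UTC-7).
Lila in UTC: 08:00-14:30, 16:30-18:30 (add 1h to convert from UTC-1).
Sofia ∩ Grace: 08:15-10:30, 11:45-14:00.
Sofia ∩ Grace ∩ Alice: 08:45-10:30, 11:45-14:00.
Sofia ∩ Grace ∩ Alice ∩ Zane: 08:45-10:30, 11:45-14:00.
Sofia ∩ Grace ∩ Alice ∩ Zane ∩ Ulla: 08:45-10:30, 11:45-13:45.
Sofia ∩ Grace ∩ Alice ∩ Zane ∩ Ulla ∩ Lila: 08:45-10:30, 11:45-13:45.
Summing the common windows: 105 + 120 = 225 minutes.

225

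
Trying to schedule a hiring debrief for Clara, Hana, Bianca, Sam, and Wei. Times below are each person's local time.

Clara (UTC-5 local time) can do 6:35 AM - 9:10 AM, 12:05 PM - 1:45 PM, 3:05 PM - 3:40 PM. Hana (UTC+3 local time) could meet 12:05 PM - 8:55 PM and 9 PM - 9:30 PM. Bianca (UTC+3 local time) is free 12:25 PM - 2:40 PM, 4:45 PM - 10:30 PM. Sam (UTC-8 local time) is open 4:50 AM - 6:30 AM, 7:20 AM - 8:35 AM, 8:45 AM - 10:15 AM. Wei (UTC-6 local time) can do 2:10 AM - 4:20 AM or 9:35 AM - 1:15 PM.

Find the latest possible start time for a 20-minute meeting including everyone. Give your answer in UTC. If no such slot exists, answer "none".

Clara in UTC: 11:35-14:10, 17:05-18:45, 20:05-20:40 (add 5h to convert from UTC-5).
Hana in UTC: 09:05-17:55, 18:00-18:30 (subtract 3h to convert from UTC+3).
Bianca in UTC: 09:25-11:40, 13:45-19:30 (subtract 3h to convert from UTC+3).
Sam in UTC: 12:50-14:30, 15:20-16:35, 16:45-18:15 (add 8h to convert from UTC-8).
Wei in UTC: 08:10-10:20, 15:35-19:15 (add 6h to convert from UTC-6).
Clara ∩ Hana: 11:35-14:10, 17:05-17:55, 18:00-18:30.
Clara ∩ Hana ∩ Bianca: 11:35-11:40, 13:45-14:10, 17:05-17:55, 18:00-18:30.
Clara ∩ Hana ∩ Bianca ∩ Sam: 13:45-14:10, 17:05-17:55, 18:00-18:15.
Clara ∩ Hana ∩ Bianca ∩ Sam ∩ Wei: 17:05-17:55, 18:00-18:15.
The last common window of at least 20 minutes is 17:05-17:55; a 20-minute meeting can start as late as 17:35 and still end by 17:55.

17:35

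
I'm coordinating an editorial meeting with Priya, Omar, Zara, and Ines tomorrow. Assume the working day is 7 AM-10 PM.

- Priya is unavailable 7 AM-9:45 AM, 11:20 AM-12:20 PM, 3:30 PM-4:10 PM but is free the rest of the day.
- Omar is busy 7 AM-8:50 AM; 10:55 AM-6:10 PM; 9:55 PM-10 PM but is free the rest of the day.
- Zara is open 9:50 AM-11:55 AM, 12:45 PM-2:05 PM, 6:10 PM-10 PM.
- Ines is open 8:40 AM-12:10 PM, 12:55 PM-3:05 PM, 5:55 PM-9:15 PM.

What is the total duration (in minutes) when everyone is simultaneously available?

Priya free: 09:45-11:20, 12:20-15:30, 16:10-22:00 (invert busy blocks within the working day).
Omar free: 08:50-10:55, 18:10-21:55 (invert busy blocks within the working day).
Zara free: 09:50-11:55, 12:45-14:05, 18:10-22:00.
Ines free: 08:40-12:10, 12:55-15:05, 17:55-21:15.
Priya ∩ Omar: 09:45-10:55, 18:10-21:55.
Priya ∩ Omar ∩ Zara: 09:50-10:55, 18:10-21:55.
Priya ∩ Omar ∩ Zara ∩ Ines: 09:50-10:55, 18:10-21:15.
Those are the intersection windows.
Summing the common windows: 65 + 185 = 250 minutes.

250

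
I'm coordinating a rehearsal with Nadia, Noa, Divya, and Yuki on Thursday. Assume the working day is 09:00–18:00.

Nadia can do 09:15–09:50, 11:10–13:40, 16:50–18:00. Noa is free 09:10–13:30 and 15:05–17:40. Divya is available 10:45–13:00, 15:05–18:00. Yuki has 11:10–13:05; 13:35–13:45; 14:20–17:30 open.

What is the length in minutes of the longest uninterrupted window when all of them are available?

Nadia ∩ Noa: 09:15-09:50, 11:10-13:30, 16:50-17:40.
Nadia ∩ Noa ∩ Divya: 11:10-13:00, 16:50-17:40.
Nadia ∩ Noa ∩ Divya ∩ Yuki: 11:10-13:00, 16:50-17:30.
The longest is 11:10-13:00 at 110 minutes.

110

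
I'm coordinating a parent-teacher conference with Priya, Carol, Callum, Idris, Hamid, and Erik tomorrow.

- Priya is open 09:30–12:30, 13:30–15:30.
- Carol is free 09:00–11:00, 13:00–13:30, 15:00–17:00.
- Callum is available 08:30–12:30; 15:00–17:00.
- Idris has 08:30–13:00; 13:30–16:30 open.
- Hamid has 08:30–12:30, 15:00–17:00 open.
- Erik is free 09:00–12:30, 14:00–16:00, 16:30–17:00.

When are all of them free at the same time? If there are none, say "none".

Priya ∩ Carol: 09:30-11:00, 15:00-15:30.
Priya ∩ Carol ∩ Callum: 09:30-11:00, 15:00-15:30.
Priya ∩ Carol ∩ Callum ∩ Idris: 09:30-11:00, 15:00-15:30.
Priya ∩ Carol ∩ Callum ∩ Idris ∩ Hamid: 09:30-11:00, 15:00-15:30.
Priya ∩ Carol ∩ Callum ∩ Idris ∩ Hamid ∩ Erik: 09:30-11:00, 15:00-15:30.
So the common availability across everyone is 09:30-11:00, 15:00-15:30.

09:30-11:00, 15:00-15:30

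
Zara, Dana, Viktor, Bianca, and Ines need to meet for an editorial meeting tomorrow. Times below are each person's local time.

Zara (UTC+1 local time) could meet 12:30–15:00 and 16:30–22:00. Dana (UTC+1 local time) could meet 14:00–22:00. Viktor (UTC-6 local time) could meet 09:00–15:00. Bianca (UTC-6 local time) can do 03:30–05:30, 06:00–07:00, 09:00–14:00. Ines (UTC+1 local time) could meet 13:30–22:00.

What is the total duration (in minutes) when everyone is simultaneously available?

Zara in UTC: 11:30-14:00, 15:30-21:00 (subtract 1h to convert from UTC+1).
Dana in UTC: 13:00-21:00 (subtract 1h to convert from UTC+1).
Viktor in UTC: 15:00-21:00 (add 6h to convert from UTC-6).
Bianca in UTC: 09:30-11:30, 12:00-13:00, 15:00-20:00 (add 6h to convert from UTC-6).
Ines in UTC: 12:30-21:00 (subtract 1h to convert from UTC+1).
Zara ∩ Dana: 13:00-14:00, 15:30-21:00.
Zara ∩ Dana ∩ Viktor: 15:30-21:00.
Zara ∩ Dana ∩ Viktor ∩ Bianca: 15:30-20:00.
Zara ∩ Dana ∩ Viktor ∩ Bianca ∩ Ines: 15:30-20:00.
That's a single block of 270 minutes.

270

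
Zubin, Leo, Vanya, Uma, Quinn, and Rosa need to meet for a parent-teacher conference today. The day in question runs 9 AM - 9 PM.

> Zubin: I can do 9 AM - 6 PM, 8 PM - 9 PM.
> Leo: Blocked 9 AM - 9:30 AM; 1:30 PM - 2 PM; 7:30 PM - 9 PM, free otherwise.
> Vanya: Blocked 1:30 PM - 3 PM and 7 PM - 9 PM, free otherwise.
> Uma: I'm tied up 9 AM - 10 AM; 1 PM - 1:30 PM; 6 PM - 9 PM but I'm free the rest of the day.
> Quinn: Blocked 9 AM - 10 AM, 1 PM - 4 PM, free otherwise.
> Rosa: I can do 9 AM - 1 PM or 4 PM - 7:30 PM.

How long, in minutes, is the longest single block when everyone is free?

180

Zubin free: 09:00-18:00, 20:00-21:00.
Leo free: 09:30-13:30, 14:00-19:30 (invert busy blocks within the working day).
Vanya free: 09:00-13:30, 15:00-19:00 (invert busy blocks within the working day).
Uma free: 10:00-13:00, 13:30-18:00 (invert busy blocks within the working day).
Quinn free: 10:00-13:00, 16:00-21:00 (invert busy blocks within the working day).
Rosa free: 09:00-13:00, 16:00-19:30.
Zubin ∩ Leo: 09:30-13:30, 14:00-18:00.
Zubin ∩ Leo ∩ Vanya: 09:30-13:30, 15:00-18:00.
Zubin ∩ Leo ∩ Vanya ∩ Uma: 10:00-13:00, 15:00-18:00.
Zubin ∩ Leo ∩ Vanya ∩ Uma ∩ Quinn: 10:00-13:00, 16:00-18:00.
Zubin ∩ Leo ∩ Vanya ∩ Uma ∩ Quinn ∩ Rosa: 10:00-13:00, 16:00-18:00.
The longest is 10:00-13:00 at 180 minutes.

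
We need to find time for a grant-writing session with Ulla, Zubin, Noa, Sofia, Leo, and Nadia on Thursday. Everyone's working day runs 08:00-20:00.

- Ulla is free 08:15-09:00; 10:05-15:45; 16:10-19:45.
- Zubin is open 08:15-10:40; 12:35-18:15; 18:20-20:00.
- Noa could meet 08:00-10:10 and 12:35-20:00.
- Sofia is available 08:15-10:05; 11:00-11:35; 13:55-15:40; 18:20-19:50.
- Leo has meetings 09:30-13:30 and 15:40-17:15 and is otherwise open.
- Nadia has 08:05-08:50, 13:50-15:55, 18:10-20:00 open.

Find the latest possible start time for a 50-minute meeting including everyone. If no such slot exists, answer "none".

Ulla free: 08:15-09:00, 10:05-15:45, 16:10-19:45.
Zubin free: 08:15-10:40, 12:35-18:15, 18:20-20:00.
Noa free: 08:00-10:10, 12:35-20:00.
Sofia free: 08:15-10:05, 11:00-11:35, 13:55-15:40, 18:20-19:50.
Leo free: 08:00-09:30, 13:30-15:40, 17:15-20:00 (invert busy blocks within the working day).
Nadia free: 08:05-08:50, 13:50-15:55, 18:10-20:00.
Ulla ∩ Zubin: 08:15-09:00, 10:05-10:40, 12:35-15:45, 16:10-18:15, 18:20-19:45.
Ulla ∩ Zubin ∩ Noa: 08:15-09:00, 10:05-10:10, 12:35-15:45, 16:10-18:15, 18:20-19:45.
Ulla ∩ Zubin ∩ Noa ∩ Sofia: 08:15-09:00, 13:55-15:40, 18:20-19:45.
Ulla ∩ Zubin ∩ Noa ∩ Sofia ∩ Leo: 08:15-09:00, 13:55-15:40, 18:20-19:45.
Ulla ∩ Zubin ∩ Noa ∩ Sofia ∩ Leo ∩ Nadia: 08:15-08:50, 13:55-15:40, 18:20-19:45.
The last common window of at least 50 minutes is 18:20-19:45; a 50-minute meeting can start as late as 18:55 and still end by 19:45.

18:55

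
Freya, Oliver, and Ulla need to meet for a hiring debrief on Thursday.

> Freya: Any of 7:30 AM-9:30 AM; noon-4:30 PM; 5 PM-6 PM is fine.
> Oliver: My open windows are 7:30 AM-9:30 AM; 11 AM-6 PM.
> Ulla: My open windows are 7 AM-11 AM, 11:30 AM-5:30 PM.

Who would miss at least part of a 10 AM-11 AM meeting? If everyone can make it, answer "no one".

Freya, Oliver

Freya: not fully free for 10:00-11:00. Oliver: not fully free for 10:00-11:00. Ulla: free for 10:00-11:00.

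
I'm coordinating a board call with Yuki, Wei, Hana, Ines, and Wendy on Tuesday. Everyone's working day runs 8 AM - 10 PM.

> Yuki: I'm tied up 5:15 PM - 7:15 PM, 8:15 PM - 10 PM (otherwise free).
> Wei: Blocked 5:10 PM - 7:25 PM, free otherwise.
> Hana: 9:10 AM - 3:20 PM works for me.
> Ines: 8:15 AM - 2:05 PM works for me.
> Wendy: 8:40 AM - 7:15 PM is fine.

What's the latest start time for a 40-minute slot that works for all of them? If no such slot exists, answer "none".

Yuki free: 08:00-17:15, 19:15-20:15 (invert busy blocks within the working day).
Wei free: 08:00-17:10, 19:25-22:00 (invert busy blocks within the working day).
Hana free: 09:10-15:20.
Ines free: 08:15-14:05.
Wendy free: 08:40-19:15.
Yuki ∩ Wei: 08:00-17:10, 19:25-20:15.
Yuki ∩ Wei ∩ Hana: 09:10-15:20.
Yuki ∩ Wei ∩ Hana ∩ Ines: 09:10-14:05.
Yuki ∩ Wei ∩ Hana ∩ Ines ∩ Wendy: 09:10-14:05.
The last common window of at least 40 minutes is 09:10-14:05; a 40-minute meeting can start as late as 13:25 and still end by 14:05.

13:25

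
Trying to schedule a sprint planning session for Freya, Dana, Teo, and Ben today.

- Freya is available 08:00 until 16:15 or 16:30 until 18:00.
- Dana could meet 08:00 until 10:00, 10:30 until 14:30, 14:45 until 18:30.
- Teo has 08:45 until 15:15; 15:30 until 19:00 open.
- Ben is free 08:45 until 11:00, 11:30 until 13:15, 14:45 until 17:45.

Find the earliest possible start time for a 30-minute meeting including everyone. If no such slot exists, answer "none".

Freya ∩ Dana: 08:00-10:00, 10:30-14:30, 14:45-16:15, 16:30-18:00.
Freya ∩ Dana ∩ Teo: 08:45-10:00, 10:30-14:30, 14:45-15:15, 15:30-16:15, 16:30-18:00.
Freya ∩ Dana ∩ Teo ∩ Ben: 08:45-10:00, 10:30-11:00, 11:30-13:15, 14:45-15:15, 15:30-16:15, 16:30-17:45.
So the common availability across everyone is 08:45-10:00, 10:30-11:00, 11:30-13:15, 14:45-15:15, 15:30-16:15, 16:30-17:45.
The first common window of at least 30 minutes is 08:45-10:00, so the earliest start is 08:45.

08:45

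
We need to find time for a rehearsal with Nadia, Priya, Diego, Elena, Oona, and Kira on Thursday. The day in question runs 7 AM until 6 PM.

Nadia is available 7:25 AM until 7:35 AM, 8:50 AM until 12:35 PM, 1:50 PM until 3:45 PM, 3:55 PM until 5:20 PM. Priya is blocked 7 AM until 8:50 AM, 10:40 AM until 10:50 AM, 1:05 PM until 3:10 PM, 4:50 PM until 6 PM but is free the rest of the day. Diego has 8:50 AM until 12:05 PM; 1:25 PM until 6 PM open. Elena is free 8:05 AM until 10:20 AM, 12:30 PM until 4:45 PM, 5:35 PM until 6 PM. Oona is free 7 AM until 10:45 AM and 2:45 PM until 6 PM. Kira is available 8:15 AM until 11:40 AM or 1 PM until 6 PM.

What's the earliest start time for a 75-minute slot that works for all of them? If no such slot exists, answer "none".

08:50

Nadia free: 07:25-07:35, 08:50-12:35, 13:50-15:45, 15:55-17:20.
Priya free: 08:50-10:40, 10:50-13:05, 15:10-16:50 (invert busy blocks within the working day).
Diego free: 08:50-12:05, 13:25-18:00.
Elena free: 08:05-10:20, 12:30-16:45, 17:35-18:00.
Oona free: 07:00-10:45, 14:45-18:00.
Kira free: 08:15-11:40, 13:00-18:00.
Nadia ∩ Priya: 08:50-10:40, 10:50-12:35, 15:10-15:45, 15:55-16:50.
Nadia ∩ Priya ∩ Diego: 08:50-10:40, 10:50-12:05, 15:10-15:45, 15:55-16:50.
Nadia ∩ Priya ∩ Diego ∩ Elena: 08:50-10:20, 15:10-15:45, 15:55-16:45.
Nadia ∩ Priya ∩ Diego ∩ Elena ∩ Oona: 08:50-10:20, 15:10-15:45, 15:55-16:45.
Nadia ∩ Priya ∩ Diego ∩ Elena ∩ Oona ∩ Kira: 08:50-10:20, 15:10-15:45, 15:55-16:45.
So the common availability across everyone is 08:50-10:20, 15:10-15:45, 15:55-16:45.
The first common window of at least 75 minutes is 08:50-10:20, so the earliest start is 08:50.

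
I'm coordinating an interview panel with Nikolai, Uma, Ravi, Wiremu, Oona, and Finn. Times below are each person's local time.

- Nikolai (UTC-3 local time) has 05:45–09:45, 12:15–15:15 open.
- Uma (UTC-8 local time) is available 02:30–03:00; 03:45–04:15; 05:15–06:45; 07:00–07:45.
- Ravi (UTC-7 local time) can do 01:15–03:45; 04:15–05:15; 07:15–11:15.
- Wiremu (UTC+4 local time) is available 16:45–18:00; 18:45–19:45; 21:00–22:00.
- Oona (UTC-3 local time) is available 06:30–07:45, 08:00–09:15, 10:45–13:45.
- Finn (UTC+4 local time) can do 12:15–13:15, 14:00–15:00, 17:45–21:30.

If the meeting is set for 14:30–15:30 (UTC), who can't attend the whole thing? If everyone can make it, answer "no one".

Nikolai in UTC: 08:45-12:45, 15:15-18:15 (add 3h to convert from UTC-3).
Uma in UTC: 10:30-11:00, 11:45-12:15, 13:15-14:45, 15:00-15:45 (add 8h to convert from UTC-8).
Ravi in UTC: 08:15-10:45, 11:15-12:15, 14:15-18:15 (add 7h to convert from UTC-7).
Wiremu in UTC: 12:45-14:00, 14:45-15:45, 17:00-18:00 (subtract 4h to convert from UTC+4).
Oona in UTC: 09:30-10:45, 11:00-12:15, 13:45-16:45 (add 3h to convert from UTC-3).
Finn in UTC: 08:15-09:15, 10:00-11:00, 13:45-17:30 (subtract 4h to convert from UTC+4).
Nikolai: not fully free for 14:30-15:30. Uma: not fully free for 14:30-15:30. Ravi: free for 14:30-15:30. Wiremu: not fully free for 14:30-15:30. Oona: free for 14:30-15:30. Finn: free for 14:30-15:30.

Nikolai, Uma, Wiremu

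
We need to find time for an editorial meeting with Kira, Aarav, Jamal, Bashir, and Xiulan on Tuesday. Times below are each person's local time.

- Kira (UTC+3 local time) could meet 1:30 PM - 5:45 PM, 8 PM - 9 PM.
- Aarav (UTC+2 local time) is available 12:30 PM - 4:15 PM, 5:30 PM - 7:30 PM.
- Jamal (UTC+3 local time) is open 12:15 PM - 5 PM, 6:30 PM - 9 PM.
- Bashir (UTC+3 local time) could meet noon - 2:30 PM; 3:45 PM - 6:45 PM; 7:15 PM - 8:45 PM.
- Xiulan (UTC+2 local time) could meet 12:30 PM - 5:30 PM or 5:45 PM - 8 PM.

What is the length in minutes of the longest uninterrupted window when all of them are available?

75

Kira in UTC: 10:30-14:45, 17:00-18:00 (subtract 3h to convert from UTC+3).
Aarav in UTC: 10:30-14:15, 15:30-17:30 (subtract 2h to convert from UTC+2).
Jamal in UTC: 09:15-14:00, 15:30-18:00 (subtract 3h to convert from UTC+3).
Bashir in UTC: 09:00-11:30, 12:45-15:45, 16:15-17:45 (subtract 3h to convert from UTC+3).
Xiulan in UTC: 10:30-15:30, 15:45-18:00 (subtract 2h to convert from UTC+2).
Kira ∩ Aarav: 10:30-14:15, 17:00-17:30.
Kira ∩ Aarav ∩ Jamal: 10:30-14:00, 17:00-17:30.
Kira ∩ Aarav ∩ Jamal ∩ Bashir: 10:30-11:30, 12:45-14:00, 17:00-17:30.
Kira ∩ Aarav ∩ Jamal ∩ Bashir ∩ Xiulan: 10:30-11:30, 12:45-14:00, 17:00-17:30.
The longest is 12:45-14:00 at 75 minutes.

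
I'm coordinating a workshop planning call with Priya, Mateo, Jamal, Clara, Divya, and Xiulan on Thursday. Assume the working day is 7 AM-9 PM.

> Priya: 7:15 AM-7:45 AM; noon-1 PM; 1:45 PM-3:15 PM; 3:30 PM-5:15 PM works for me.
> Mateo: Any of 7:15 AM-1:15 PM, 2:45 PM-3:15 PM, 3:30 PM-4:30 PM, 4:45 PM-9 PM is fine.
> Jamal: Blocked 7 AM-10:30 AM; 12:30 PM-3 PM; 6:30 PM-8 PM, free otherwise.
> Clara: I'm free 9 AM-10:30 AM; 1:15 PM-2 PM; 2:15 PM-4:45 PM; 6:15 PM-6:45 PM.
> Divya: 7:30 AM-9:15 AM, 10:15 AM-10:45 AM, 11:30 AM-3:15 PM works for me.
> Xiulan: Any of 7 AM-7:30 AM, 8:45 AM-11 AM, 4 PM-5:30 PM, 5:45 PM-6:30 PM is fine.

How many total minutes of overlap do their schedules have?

0

Priya free: 07:15-07:45, 12:00-13:00, 13:45-15:15, 15:30-17:15.
Mateo free: 07:15-13:15, 14:45-15:15, 15:30-16:30, 16:45-21:00.
Jamal free: 10:30-12:30, 15:00-18:30, 20:00-21:00 (invert busy blocks within the working day).
Clara free: 09:00-10:30, 13:15-14:00, 14:15-16:45, 18:15-18:45.
Divya free: 07:30-09:15, 10:15-10:45, 11:30-15:15.
Xiulan free: 07:00-07:30, 08:45-11:00, 16:00-17:30, 17:45-18:30.
Priya ∩ Mateo: 07:15-07:45, 12:00-13:00, 14:45-15:15, 15:30-16:30, 16:45-17:15.
Priya ∩ Mateo ∩ Jamal: 12:00-12:30, 15:00-15:15, 15:30-16:30, 16:45-17:15.
Priya ∩ Mateo ∩ Jamal ∩ Clara: 15:00-15:15, 15:30-16:30.
Priya ∩ Mateo ∩ Jamal ∩ Clara ∩ Divya: 15:00-15:15.
Priya ∩ Mateo ∩ Jamal ∩ Clara ∩ Divya ∩ Xiulan: ∅.
There is no time when everyone is free.
There is no common window, so the total is 0 minutes.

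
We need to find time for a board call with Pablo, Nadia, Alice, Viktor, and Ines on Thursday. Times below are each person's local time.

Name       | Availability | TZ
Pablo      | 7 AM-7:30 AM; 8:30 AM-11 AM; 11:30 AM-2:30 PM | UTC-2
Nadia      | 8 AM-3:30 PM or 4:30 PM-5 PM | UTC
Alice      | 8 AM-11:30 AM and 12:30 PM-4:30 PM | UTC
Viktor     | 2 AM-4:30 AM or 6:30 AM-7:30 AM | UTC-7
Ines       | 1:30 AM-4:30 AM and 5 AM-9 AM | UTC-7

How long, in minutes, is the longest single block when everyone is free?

Pablo in UTC: 09:00-09:30, 10:30-13:00, 13:30-16:30 (add 2h to convert from UTC-2).
Nadia in UTC: 08:00-15:30, 16:30-17:00.
Alice in UTC: 08:00-11:30, 12:30-16:30.
Viktor in UTC: 09:00-11:30, 13:30-14:30 (add 7h to convert from UTC-7).
Ines in UTC: 08:30-11:30, 12:00-16:00 (add 7h to convert from UTC-7).
Pablo ∩ Nadia: 09:00-09:30, 10:30-13:00, 13:30-15:30.
Pablo ∩ Nadia ∩ Alice: 09:00-09:30, 10:30-11:30, 12:30-13:00, 13:30-15:30.
Pablo ∩ Nadia ∩ Alice ∩ Viktor: 09:00-09:30, 10:30-11:30, 13:30-14:30.
Pablo ∩ Nadia ∩ Alice ∩ Viktor ∩ Ines: 09:00-09:30, 10:30-11:30, 13:30-14:30.
The longest is 10:30-11:30 at 60 minutes.

60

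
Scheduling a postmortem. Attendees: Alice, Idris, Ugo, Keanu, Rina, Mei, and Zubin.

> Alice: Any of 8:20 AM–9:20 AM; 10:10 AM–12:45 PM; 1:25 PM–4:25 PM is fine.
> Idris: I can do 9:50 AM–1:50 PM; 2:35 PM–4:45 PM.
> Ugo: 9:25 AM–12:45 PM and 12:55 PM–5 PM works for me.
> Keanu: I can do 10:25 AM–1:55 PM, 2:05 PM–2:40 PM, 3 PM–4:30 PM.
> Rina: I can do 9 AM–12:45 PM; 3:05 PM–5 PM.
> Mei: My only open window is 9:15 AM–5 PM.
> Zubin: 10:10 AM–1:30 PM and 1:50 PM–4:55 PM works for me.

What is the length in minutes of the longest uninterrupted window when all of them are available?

140

Alice ∩ Idris: 10:10-12:45, 13:25-13:50, 14:35-16:25.
Alice ∩ Idris ∩ Ugo: 10:10-12:45, 13:25-13:50, 14:35-16:25.
Alice ∩ Idris ∩ Ugo ∩ Keanu: 10:25-12:45, 13:25-13:50, 14:35-14:40, 15:00-16:25.
Alice ∩ Idris ∩ Ugo ∩ Keanu ∩ Rina: 10:25-12:45, 15:05-16:25.
Alice ∩ Idris ∩ Ugo ∩ Keanu ∩ Rina ∩ Mei: 10:25-12:45, 15:05-16:25.
Alice ∩ Idris ∩ Ugo ∩ Keanu ∩ Rina ∩ Mei ∩ Zubin: 10:25-12:45, 15:05-16:25.
The longest is 10:25-12:45 at 140 minutes.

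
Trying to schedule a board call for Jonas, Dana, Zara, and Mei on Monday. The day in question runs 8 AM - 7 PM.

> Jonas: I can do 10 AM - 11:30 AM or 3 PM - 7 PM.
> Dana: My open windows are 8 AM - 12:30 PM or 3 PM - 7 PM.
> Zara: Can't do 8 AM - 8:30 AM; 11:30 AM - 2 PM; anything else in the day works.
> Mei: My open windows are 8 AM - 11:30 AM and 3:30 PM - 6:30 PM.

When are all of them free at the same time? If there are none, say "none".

10:00-11:30, 15:30-18:30

Jonas free: 10:00-11:30, 15:00-19:00.
Dana free: 08:00-12:30, 15:00-19:00.
Zara free: 08:30-11:30, 14:00-19:00 (invert busy blocks within the working day).
Mei free: 08:00-11:30, 15:30-18:30.
Jonas ∩ Dana: 10:00-11:30, 15:00-19:00.
Jonas ∩ Dana ∩ Zara: 10:00-11:30, 15:00-19:00.
Jonas ∩ Dana ∩ Zara ∩ Mei: 10:00-11:30, 15:30-18:30.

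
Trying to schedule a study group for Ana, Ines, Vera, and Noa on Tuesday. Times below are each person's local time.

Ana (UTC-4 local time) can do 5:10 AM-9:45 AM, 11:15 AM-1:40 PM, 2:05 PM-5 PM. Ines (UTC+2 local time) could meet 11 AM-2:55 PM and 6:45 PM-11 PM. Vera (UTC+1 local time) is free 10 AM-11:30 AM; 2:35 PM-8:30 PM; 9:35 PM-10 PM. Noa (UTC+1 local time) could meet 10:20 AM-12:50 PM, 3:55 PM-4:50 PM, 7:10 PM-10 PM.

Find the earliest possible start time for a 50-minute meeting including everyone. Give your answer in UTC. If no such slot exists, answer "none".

Ana in UTC: 09:10-13:45, 15:15-17:40, 18:05-21:00 (add 4h to convert from UTC-4).
Ines in UTC: 09:00-12:55, 16:45-21:00 (subtract 2h to convert from UTC+2).
Vera in UTC: 09:00-10:30, 13:35-19:30, 20:35-21:00 (subtract 1h to convert from UTC+1).
Noa in UTC: 09:20-11:50, 14:55-15:50, 18:10-21:00 (subtract 1h to convert from UTC+1).
Ana ∩ Ines: 09:10-12:55, 16:45-17:40, 18:05-21:00.
Ana ∩ Ines ∩ Vera: 09:10-10:30, 16:45-17:40, 18:05-19:30, 20:35-21:00.
Ana ∩ Ines ∩ Vera ∩ Noa: 09:20-10:30, 18:10-19:30, 20:35-21:00.
The first common window of at least 50 minutes is 09:20-10:30, so the earliest start is 09:20.

09:20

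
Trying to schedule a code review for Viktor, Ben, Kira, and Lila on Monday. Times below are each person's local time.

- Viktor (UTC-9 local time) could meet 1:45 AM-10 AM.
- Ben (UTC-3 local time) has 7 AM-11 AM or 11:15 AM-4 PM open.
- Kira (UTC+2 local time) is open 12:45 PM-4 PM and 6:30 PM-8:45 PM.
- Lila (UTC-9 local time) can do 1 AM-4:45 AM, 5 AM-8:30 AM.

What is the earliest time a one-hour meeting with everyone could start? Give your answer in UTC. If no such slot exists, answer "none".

Viktor in UTC: 10:45-19:00 (add 9h to convert from UTC-9).
Ben in UTC: 10:00-14:00, 14:15-19:00 (add 3h to convert from UTC-3).
Kira in UTC: 10:45-14:00, 16:30-18:45 (subtract 2h to convert from UTC+2).
Lila in UTC: 10:00-13:45, 14:00-17:30 (add 9h to convert from UTC-9).
Viktor ∩ Ben: 10:45-14:00, 14:15-19:00.
Viktor ∩ Ben ∩ Kira: 10:45-14:00, 16:30-18:45.
Viktor ∩ Ben ∩ Kira ∩ Lila: 10:45-13:45, 16:30-17:30.
The first common window of at least 60 minutes is 10:45-13:45, so the earliest start is 10:45.

10:45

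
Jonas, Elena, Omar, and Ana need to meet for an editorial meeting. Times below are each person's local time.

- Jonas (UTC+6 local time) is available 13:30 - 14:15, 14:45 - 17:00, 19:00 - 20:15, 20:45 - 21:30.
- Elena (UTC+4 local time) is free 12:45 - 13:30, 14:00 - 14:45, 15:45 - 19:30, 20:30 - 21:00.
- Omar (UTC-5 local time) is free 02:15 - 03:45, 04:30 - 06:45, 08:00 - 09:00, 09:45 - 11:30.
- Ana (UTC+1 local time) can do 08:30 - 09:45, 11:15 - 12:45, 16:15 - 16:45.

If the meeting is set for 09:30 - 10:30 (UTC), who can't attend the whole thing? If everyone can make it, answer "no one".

Jonas in UTC: 07:30-08:15, 08:45-11:00, 13:00-14:15, 14:45-15:30 (subtract 6h to convert from UTC+6).
Elena in UTC: 08:45-09:30, 10:00-10:45, 11:45-15:30, 16:30-17:00 (subtract 4h to convert from UTC+4).
Omar in UTC: 07:15-08:45, 09:30-11:45, 13:00-14:00, 14:45-16:30 (add 5h to convert from UTC-5).
Ana in UTC: 07:30-08:45, 10:15-11:45, 15:15-15:45 (subtract 1h to convert from UTC+1).
Jonas: free for 09:30-10:30. Elena: not fully free for 09:30-10:30. Omar: free for 09:30-10:30. Ana: not fully free for 09:30-10:30.

Ana, Elena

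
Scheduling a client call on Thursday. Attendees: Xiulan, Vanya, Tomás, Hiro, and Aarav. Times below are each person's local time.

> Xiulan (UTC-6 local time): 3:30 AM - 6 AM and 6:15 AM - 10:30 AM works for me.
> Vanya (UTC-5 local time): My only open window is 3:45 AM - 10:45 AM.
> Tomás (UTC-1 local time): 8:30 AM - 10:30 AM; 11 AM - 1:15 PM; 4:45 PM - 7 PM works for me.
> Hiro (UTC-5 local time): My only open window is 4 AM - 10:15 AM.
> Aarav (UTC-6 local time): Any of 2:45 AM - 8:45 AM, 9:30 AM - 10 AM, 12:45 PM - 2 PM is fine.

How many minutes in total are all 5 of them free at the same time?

240

Xiulan in UTC: 09:30-12:00, 12:15-16:30 (add 6h to convert from UTC-6).
Vanya in UTC: 08:45-15:45 (add 5h to convert from UTC-5).
Tomás in UTC: 09:30-11:30, 12:00-14:15, 17:45-20:00 (add 1h to convert from UTC-1).
Hiro in UTC: 09:00-15:15 (add 5h to convert from UTC-5).
Aarav in UTC: 08:45-14:45, 15:30-16:00, 18:45-20:00 (add 6h to convert from UTC-6).
Xiulan ∩ Vanya: 09:30-12:00, 12:15-15:45.
Xiulan ∩ Vanya ∩ Tomás: 09:30-11:30, 12:15-14:15.
Xiulan ∩ Vanya ∩ Tomás ∩ Hiro: 09:30-11:30, 12:15-14:15.
Xiulan ∩ Vanya ∩ Tomás ∩ Hiro ∩ Aarav: 09:30-11:30, 12:15-14:15.
Summing the common windows: 120 + 120 = 240 minutes.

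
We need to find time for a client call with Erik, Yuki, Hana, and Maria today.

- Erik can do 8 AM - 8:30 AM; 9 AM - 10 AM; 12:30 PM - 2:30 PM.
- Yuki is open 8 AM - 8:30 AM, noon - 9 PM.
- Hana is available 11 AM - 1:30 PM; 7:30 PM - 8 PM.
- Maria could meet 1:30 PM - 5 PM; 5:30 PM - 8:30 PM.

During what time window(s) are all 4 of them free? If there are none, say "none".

none

Erik ∩ Yuki: 08:00-08:30, 12:30-14:30.
Erik ∩ Yuki ∩ Hana: 12:30-13:30.
Erik ∩ Yuki ∩ Hana ∩ Maria: ∅.
There is no time when everyone is free.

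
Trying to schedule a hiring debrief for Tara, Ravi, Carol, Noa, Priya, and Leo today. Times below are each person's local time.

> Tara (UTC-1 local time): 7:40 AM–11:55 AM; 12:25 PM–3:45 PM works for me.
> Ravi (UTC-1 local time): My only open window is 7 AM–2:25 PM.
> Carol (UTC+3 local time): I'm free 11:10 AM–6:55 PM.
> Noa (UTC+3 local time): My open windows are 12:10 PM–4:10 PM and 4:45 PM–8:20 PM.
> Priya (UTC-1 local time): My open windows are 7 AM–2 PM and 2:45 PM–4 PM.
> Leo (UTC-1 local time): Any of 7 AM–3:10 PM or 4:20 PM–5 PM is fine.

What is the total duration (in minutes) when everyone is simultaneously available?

300

Tara in UTC: 08:40-12:55, 13:25-16:45 (add 1h to convert from UTC-1).
Ravi in UTC: 08:00-15:25 (add 1h to convert from UTC-1).
Carol in UTC: 08:10-15:55 (subtract 3h to convert from UTC+3).
Noa in UTC: 09:10-13:10, 13:45-17:20 (subtract 3h to convert from UTC+3).
Priya in UTC: 08:00-15:00, 15:45-17:00 (add 1h to convert from UTC-1).
Leo in UTC: 08:00-16:10, 17:20-18:00 (add 1h to convert from UTC-1).
Tara ∩ Ravi: 08:40-12:55, 13:25-15:25.
Tara ∩ Ravi ∩ Carol: 08:40-12:55, 13:25-15:25.
Tara ∩ Ravi ∩ Carol ∩ Noa: 09:10-12:55, 13:45-15:25.
Tara ∩ Ravi ∩ Carol ∩ Noa ∩ Priya: 09:10-12:55, 13:45-15:00.
Tara ∩ Ravi ∩ Carol ∩ Noa ∩ Priya ∩ Leo: 09:10-12:55, 13:45-15:00.
So the common availability across everyone is 09:10-12:55, 13:45-15:00.
Summing the common windows: 225 + 75 = 300 minutes.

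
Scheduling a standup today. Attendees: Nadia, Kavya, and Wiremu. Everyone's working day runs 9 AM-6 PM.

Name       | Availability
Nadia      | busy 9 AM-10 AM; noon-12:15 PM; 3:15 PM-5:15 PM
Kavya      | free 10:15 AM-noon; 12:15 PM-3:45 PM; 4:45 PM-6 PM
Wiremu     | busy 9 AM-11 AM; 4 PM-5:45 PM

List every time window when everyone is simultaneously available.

Nadia free: 10:00-12:00, 12:15-15:15, 17:15-18:00 (invert busy blocks within the working day).
Kavya free: 10:15-12:00, 12:15-15:45, 16:45-18:00.
Wiremu free: 11:00-16:00, 17:45-18:00 (invert busy blocks within the working day).
Nadia ∩ Kavya: 10:15-12:00, 12:15-15:15, 17:15-18:00.
Nadia ∩ Kavya ∩ Wiremu: 11:00-12:00, 12:15-15:15, 17:45-18:00.

11:00-12:00, 12:15-15:15, 17:45-18:00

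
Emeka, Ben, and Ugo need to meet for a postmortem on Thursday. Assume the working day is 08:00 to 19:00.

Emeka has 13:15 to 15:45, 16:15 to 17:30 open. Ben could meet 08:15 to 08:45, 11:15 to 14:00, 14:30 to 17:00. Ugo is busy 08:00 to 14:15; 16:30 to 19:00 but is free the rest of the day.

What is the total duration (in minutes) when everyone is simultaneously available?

Emeka free: 13:15-15:45, 16:15-17:30.
Ben free: 08:15-08:45, 11:15-14:00, 14:30-17:00.
Ugo free: 14:15-16:30 (invert busy blocks within the working day).
Emeka ∩ Ben: 13:15-14:00, 14:30-15:45, 16:15-17:00.
Emeka ∩ Ben ∩ Ugo: 14:30-15:45, 16:15-16:30.
Those are the intersection windows.
Summing the common windows: 75 + 15 = 90 minutes.

90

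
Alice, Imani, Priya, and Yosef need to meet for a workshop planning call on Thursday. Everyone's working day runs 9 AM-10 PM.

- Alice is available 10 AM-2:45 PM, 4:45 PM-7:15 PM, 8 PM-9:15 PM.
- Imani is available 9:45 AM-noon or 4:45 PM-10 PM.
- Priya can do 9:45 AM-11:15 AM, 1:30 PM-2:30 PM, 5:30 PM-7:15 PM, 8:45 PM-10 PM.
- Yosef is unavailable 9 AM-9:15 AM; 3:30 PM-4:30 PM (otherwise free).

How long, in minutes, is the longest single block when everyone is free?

105

Alice free: 10:00-14:45, 16:45-19:15, 20:00-21:15.
Imani free: 09:45-12:00, 16:45-22:00.
Priya free: 09:45-11:15, 13:30-14:30, 17:30-19:15, 20:45-22:00.
Yosef free: 09:15-15:30, 16:30-22:00 (invert busy blocks within the working day).
Alice ∩ Imani: 10:00-12:00, 16:45-19:15, 20:00-21:15.
Alice ∩ Imani ∩ Priya: 10:00-11:15, 17:30-19:15, 20:45-21:15.
Alice ∩ Imani ∩ Priya ∩ Yosef: 10:00-11:15, 17:30-19:15, 20:45-21:15.
The longest is 17:30-19:15 at 105 minutes.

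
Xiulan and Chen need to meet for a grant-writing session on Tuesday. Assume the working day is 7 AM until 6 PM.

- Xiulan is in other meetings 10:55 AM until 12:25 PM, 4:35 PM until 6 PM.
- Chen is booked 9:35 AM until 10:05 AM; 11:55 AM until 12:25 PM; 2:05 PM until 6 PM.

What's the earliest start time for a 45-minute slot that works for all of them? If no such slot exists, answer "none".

07:00

Xiulan free: 07:00-10:55, 12:25-16:35 (invert busy blocks within the working day).
Chen free: 07:00-09:35, 10:05-11:55, 12:25-14:05 (invert busy blocks within the working day).
Xiulan ∩ Chen: 07:00-09:35, 10:05-10:55, 12:25-14:05.
Those are the intersection windows.
The first common window of at least 45 minutes is 07:00-09:35, so the earliest start is 07:00.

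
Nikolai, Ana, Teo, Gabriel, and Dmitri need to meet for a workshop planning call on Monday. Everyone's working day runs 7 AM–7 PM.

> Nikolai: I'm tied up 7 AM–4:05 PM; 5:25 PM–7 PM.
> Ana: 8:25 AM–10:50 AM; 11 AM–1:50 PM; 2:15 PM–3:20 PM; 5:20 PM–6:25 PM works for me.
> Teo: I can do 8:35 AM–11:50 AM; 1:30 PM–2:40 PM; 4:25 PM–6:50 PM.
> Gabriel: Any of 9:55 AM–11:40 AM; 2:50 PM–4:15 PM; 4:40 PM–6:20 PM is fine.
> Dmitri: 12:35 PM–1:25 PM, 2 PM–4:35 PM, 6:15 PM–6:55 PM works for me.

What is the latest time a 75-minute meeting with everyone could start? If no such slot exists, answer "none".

Nikolai free: 16:05-17:25 (invert busy blocks within the working day).
Ana free: 08:25-10:50, 11:00-13:50, 14:15-15:20, 17:20-18:25.
Teo free: 08:35-11:50, 13:30-14:40, 16:25-18:50.
Gabriel free: 09:55-11:40, 14:50-16:15, 16:40-18:20.
Dmitri free: 12:35-13:25, 14:00-16:35, 18:15-18:55.
Nikolai ∩ Ana: 17:20-17:25.
Nikolai ∩ Ana ∩ Teo: 17:20-17:25.
Nikolai ∩ Ana ∩ Teo ∩ Gabriel: 17:20-17:25.
Nikolai ∩ Ana ∩ Teo ∩ Gabriel ∩ Dmitri: ∅.
There is no time when everyone is free.
No common window is at least 75 minutes long.

none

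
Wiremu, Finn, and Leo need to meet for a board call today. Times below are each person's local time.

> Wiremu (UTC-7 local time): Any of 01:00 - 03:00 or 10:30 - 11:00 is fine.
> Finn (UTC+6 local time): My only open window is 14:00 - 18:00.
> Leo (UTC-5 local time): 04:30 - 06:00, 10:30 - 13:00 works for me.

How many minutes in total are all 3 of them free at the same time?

30

Wiremu in UTC: 08:00-10:00, 17:30-18:00 (add 7h to convert from UTC-7).
Finn in UTC: 08:00-12:00 (subtract 6h to convert from UTC+6).
Leo in UTC: 09:30-11:00, 15:30-18:00 (add 5h to convert from UTC-5).
Wiremu ∩ Finn: 08:00-10:00.
Wiremu ∩ Finn ∩ Leo: 09:30-10:00.
Those are the intersection windows.
That's a single block of 30 minutes.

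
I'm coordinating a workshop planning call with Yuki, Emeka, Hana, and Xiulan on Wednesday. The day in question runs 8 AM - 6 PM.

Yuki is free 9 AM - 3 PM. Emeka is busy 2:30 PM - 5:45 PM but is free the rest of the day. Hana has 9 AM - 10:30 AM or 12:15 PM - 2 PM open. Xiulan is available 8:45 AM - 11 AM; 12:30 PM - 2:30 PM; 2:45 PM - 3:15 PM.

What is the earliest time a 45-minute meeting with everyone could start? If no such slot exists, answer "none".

Yuki free: 09:00-15:00.
Emeka free: 08:00-14:30, 17:45-18:00 (invert busy blocks within the working day).
Hana free: 09:00-10:30, 12:15-14:00.
Xiulan free: 08:45-11:00, 12:30-14:30, 14:45-15:15.
Yuki ∩ Emeka: 09:00-14:30.
Yuki ∩ Emeka ∩ Hana: 09:00-10:30, 12:15-14:00.
Yuki ∩ Emeka ∩ Hana ∩ Xiulan: 09:00-10:30, 12:30-14:00.
So the common availability across everyone is 09:00-10:30, 12:30-14:00.
The first common window of at least 45 minutes is 09:00-10:30, so the earliest start is 09:00.

09:00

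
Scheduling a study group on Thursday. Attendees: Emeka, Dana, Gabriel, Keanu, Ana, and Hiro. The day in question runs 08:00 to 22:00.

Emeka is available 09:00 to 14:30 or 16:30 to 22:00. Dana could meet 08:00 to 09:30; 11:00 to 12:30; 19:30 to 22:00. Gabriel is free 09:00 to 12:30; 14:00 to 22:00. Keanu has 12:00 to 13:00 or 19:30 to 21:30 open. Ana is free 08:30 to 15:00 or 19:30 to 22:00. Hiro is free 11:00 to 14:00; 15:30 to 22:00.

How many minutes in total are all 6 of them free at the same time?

150

Emeka ∩ Dana: 09:00-09:30, 11:00-12:30, 19:30-22:00.
Emeka ∩ Dana ∩ Gabriel: 09:00-09:30, 11:00-12:30, 19:30-22:00.
Emeka ∩ Dana ∩ Gabriel ∩ Keanu: 12:00-12:30, 19:30-21:30.
Emeka ∩ Dana ∩ Gabriel ∩ Keanu ∩ Ana: 12:00-12:30, 19:30-21:30.
Emeka ∩ Dana ∩ Gabriel ∩ Keanu ∩ Ana ∩ Hiro: 12:00-12:30, 19:30-21:30.
So the common availability across everyone is 12:00-12:30, 19:30-21:30.
Summing the common windows: 30 + 120 = 150 minutes.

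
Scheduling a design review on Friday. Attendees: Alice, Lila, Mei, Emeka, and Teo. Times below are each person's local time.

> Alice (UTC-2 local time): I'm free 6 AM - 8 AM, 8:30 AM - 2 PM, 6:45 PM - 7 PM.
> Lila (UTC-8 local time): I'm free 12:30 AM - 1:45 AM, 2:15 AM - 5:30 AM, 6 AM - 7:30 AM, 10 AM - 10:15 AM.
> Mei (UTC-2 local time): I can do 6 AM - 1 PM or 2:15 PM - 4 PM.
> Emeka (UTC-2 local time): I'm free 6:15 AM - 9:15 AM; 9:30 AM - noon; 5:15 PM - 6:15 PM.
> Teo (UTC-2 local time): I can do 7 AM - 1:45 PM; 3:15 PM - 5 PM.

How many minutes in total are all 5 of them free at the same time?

210

Alice in UTC: 08:00-10:00, 10:30-16:00, 20:45-21:00 (add 2h to convert from UTC-2).
Lila in UTC: 08:30-09:45, 10:15-13:30, 14:00-15:30, 18:00-18:15 (add 8h to convert from UTC-8).
Mei in UTC: 08:00-15:00, 16:15-18:00 (add 2h to convert from UTC-2).
Emeka in UTC: 08:15-11:15, 11:30-14:00, 19:15-20:15 (add 2h to convert from UTC-2).
Teo in UTC: 09:00-15:45, 17:15-19:00 (add 2h to convert from UTC-2).
Alice ∩ Lila: 08:30-09:45, 10:30-13:30, 14:00-15:30.
Alice ∩ Lila ∩ Mei: 08:30-09:45, 10:30-13:30, 14:00-15:00.
Alice ∩ Lila ∩ Mei ∩ Emeka: 08:30-09:45, 10:30-11:15, 11:30-13:30.
Alice ∩ Lila ∩ Mei ∩ Emeka ∩ Teo: 09:00-09:45, 10:30-11:15, 11:30-13:30.
Summing the common windows: 45 + 45 + 120 = 210 minutes.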